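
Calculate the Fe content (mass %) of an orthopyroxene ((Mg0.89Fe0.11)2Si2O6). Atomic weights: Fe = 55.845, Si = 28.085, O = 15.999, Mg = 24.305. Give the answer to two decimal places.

5.91 mass %

Formula mass = 1.78×24.305 + 0.22×55.845 + 2×28.085 + 6×15.999 = 207.713 g/mol, of which 12.286 g is Fe.
So Fe makes up 12.286/207.713 = 0.0591 of the mass, i.e. 5.91%.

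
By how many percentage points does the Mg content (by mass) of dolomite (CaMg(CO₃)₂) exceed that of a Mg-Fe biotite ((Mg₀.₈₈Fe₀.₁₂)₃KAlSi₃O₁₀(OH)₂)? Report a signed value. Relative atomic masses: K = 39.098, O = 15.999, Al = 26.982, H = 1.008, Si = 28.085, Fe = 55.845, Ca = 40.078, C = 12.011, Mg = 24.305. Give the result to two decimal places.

First mineral: 24.305 g Mg in 184.399 g formula = 13.18 wt% Mg.
Second mineral: 64.165 g Mg in 428.608 g formula = 14.97 wt% Mg.
13.18% − 14.97% gives a difference of -1.79 percentage points.

-1.79 percentage points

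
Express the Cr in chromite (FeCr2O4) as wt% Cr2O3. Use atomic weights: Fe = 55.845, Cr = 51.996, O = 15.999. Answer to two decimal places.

Molar mass of FeCr2O4 = 1×55.845 + 2×51.996 + 4×15.999 = 223.833 g/mol.
Each formula unit contains 2 Cr, equivalent to 2/2 = 1.0000 mol Cr2O3.
M(Cr2O3) = 2×51.996 + 3×15.999 = 151.989 g/mol.
Mass of Cr2O3 per formula unit = 1.0000 × 151.989 = 151.989 g.
Cr2O3 wt% = 151.989 / 223.833 × 100 = 67.90%.

67.90 wt%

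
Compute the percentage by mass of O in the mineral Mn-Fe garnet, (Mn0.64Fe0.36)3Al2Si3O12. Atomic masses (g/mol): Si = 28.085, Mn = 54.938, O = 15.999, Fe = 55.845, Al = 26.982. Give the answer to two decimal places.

M((Mn0.64Fe0.36)3Al2Si3O12) = 496.001 g/mol.
O contributes 12 × 15.999 = 191.988 g per mole.
191.988/496.001 = 0.3871 → 38.71%.

38.71 mass %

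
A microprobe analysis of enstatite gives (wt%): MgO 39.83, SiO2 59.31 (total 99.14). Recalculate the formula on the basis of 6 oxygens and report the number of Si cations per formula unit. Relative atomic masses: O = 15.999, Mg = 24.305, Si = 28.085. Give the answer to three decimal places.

MgO (M=40.304): mol = 0.98824; Mg = 0.98824, O = 0.98824.
SiO2 (M=60.083): mol = 0.98713; Si = 0.98713, O = 1.97426.
ΣO = 2.96250; factor = 6/ΣO = 2.02532.
Si apfu = 0.98713 × 2.02532 = 1.999.

1.999 Si apfu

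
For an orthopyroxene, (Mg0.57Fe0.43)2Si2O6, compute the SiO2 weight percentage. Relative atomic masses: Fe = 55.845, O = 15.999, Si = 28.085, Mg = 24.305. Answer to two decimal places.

52.73 wt%

Molar mass of (Mg0.57Fe0.43)2Si2O6 = 1.14*24.305 + 0.86*55.845 + 2*28.085 + 6*15.999 = 227.898 g/mol.
Each formula unit contains 2 Si, equivalent to 2/1 = 2.0000 mol SiO2.
M(SiO2) = 1×28.085 + 2×15.999 = 60.083 g/mol.
Mass of SiO2 per formula unit = 2.0000 × 60.083 = 120.166 g.
SiO2 wt% = 120.166 / 227.898 × 100 = 52.73%.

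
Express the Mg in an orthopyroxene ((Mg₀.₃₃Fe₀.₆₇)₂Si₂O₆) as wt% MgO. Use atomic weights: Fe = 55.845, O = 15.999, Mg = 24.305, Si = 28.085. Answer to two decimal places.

Molar mass of (Mg₀.₃₃Fe₀.₆₇)₂Si₂O₆ = 0.66·24.305 + 1.34·55.845 + 2·28.085 + 6·15.999 = 243.038 g/mol.
Each formula unit contains 0.66 Mg, equivalent to 0.66/1 = 0.6600 mol MgO.
M(MgO) = 1×24.305 + 1×15.999 = 40.304 g/mol.
Mass of MgO per formula unit = 0.6600 × 40.304 = 26.601 g.
MgO wt% = 26.601 / 243.038 × 100 = 10.95%.

10.95 wt%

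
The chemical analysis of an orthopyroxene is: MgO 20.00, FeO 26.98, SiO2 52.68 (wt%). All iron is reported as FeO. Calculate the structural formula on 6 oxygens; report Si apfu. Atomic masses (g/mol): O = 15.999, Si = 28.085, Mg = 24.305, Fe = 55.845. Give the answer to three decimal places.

2.004 Si apfu

MgO: 20.00/40.304 = 0.49623 mol → 0.49623 mol Mg, 0.49623 mol O.
FeO: 26.98/71.844 = 0.37554 mol → 0.37554 mol Fe, 0.37554 mol O.
SiO2: 52.68/60.083 = 0.87679 mol → 0.87679 mol Si, 1.75358 mol O.
Total oxygen = 2.62535 mol. Normalization factor = 6/2.62535 = 2.28541.
Si per 6 O = 0.87679 × 2.28541 = 2.004.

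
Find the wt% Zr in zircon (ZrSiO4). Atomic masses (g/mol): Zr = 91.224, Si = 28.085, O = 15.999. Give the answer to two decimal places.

Molar mass of ZrSiO4: 1×91.224 + 1×28.085 + 4×15.999 = 183.305 g/mol.
Mass of Zr per formula unit: 1 × 91.224 = 91.224 g.
Weight fraction Zr = 91.224 / 183.305 = 0.4977.

49.77 weight percent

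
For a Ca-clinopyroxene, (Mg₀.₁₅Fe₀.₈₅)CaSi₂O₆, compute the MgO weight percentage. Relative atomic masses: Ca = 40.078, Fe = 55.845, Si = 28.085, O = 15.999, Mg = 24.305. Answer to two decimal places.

2.48 wt%

Formula mass = 243.356 g/mol.
0.15 Mg → 0.1500 mol MgO per formula unit; M(MgO) = 40.304, so MgO mass = 6.046 g.
6.046/243.356 × 100 = 2.48 wt%.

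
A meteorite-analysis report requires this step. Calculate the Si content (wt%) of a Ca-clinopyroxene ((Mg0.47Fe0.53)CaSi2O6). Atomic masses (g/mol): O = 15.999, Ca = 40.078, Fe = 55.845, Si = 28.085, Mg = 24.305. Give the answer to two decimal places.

24.08 wt%

Formula mass = 0.47×24.305 + 0.53×55.845 + 1×40.078 + 2×28.085 + 6×15.999 = 233.263 g/mol, of which 56.170 g is Si.
So Si makes up 56.170/233.263 = 0.2408 of the mass, i.e. 24.08%.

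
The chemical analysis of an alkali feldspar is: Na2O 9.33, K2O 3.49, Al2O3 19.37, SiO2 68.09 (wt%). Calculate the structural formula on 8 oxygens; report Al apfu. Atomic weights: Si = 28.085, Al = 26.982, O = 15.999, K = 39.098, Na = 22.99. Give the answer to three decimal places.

9.33 wt% Na2O ÷ 61.979 g/mol = 0.15053 mol, giving 0.30106 Na and 0.15053 O.
3.49 wt% K2O ÷ 94.195 g/mol = 0.03705 mol, giving 0.07410 K and 0.03705 O.
19.37 wt% Al2O3 ÷ 101.961 g/mol = 0.18997 mol, giving 0.37994 Al and 0.56991 O.
68.09 wt% SiO2 ÷ 60.083 g/mol = 1.13327 mol, giving 1.13327 Si and 2.26654 O.
Oxygen sums to 3.02403; scaling by 8/3.02403 = 2.64548 puts the formula on 8 O.
Al: 0.37994 × 2.64548 = 1.005 atoms per formula unit.

1.005 Al apfu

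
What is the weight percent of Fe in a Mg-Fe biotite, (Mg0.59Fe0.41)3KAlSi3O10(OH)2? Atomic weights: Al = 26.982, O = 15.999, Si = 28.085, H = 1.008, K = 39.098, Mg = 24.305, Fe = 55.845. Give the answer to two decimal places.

15.06 weight percent

M((Mg0.59Fe0.41)3KAlSi3O10(OH)2) = 456.048 g/mol.
Fe contributes 1.23 × 55.845 = 68.689 g per mole.
68.689/456.048 = 0.1506 → 15.06%.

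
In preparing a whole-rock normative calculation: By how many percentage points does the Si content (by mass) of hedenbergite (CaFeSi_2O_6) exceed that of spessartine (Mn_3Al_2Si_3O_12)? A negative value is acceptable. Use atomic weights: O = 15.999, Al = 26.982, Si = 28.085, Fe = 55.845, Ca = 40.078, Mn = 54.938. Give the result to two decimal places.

5.62 percentage points

Si in CaFeSi_2O_6: molar mass 248.087 g/mol; 2×28.085 = 56.170 g → 22.64 wt%.
Si in Mn_3Al_2Si_3O_12: molar mass 495.021 g/mol; 3×28.085 = 84.255 g → 17.02 wt%.
Difference = 22.64 − 17.02 = 5.62 percentage points.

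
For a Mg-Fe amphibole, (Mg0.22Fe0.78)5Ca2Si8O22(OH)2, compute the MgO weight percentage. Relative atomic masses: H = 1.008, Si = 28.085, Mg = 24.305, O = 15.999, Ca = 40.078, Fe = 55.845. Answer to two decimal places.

Molar mass of (Mg0.22Fe0.78)5Ca2Si8O22(OH)2 = 1.10*24.305 + 3.90*55.845 + 2*40.078 + 8*28.085 + 24*15.999 + 2*1.008 = 935.359 g/mol.
Each formula unit contains 1.10 Mg, equivalent to 1.10/1 = 1.1000 mol MgO.
M(MgO) = 1×24.305 + 1×15.999 = 40.304 g/mol.
Mass of MgO per formula unit = 1.1000 × 40.304 = 44.334 g.
MgO wt% = 44.334 / 935.359 × 100 = 4.74%.

4.74 wt%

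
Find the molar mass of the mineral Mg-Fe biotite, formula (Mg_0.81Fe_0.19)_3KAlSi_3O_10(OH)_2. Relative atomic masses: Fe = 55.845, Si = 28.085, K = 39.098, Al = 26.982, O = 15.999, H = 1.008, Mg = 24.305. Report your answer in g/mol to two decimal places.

435.23 g/mol

M = 2.43×24.305 + 0.57×55.845 + 1×39.098 + 1×26.982 + 3×28.085 + 12×15.999 + 2×1.008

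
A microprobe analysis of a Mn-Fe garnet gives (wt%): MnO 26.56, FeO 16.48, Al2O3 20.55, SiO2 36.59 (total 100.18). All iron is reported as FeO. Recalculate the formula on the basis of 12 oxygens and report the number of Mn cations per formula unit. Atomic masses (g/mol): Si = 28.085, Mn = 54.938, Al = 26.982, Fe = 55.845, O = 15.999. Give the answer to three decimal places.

MnO (M=70.937): mol = 0.37442; Mn = 0.37442, O = 0.37442.
FeO (M=71.844): mol = 0.22939; Fe = 0.22939, O = 0.22939.
Al2O3 (M=101.961): mol = 0.20155; Al = 0.40310, O = 0.60465.
SiO2 (M=60.083): mol = 0.60899; Si = 0.60899, O = 1.21798.
ΣO = 2.42644; factor = 12/ΣO = 4.94552.
Mn apfu = 0.37442 × 4.94552 = 1.852.

1.852 Mn apfu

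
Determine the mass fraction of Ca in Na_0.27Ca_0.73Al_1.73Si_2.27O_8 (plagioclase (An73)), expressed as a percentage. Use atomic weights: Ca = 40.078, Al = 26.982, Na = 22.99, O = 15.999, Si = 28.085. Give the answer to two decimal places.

10.68 mass %

Formula mass = 0.27·22.99 + 0.73·40.078 + 1.73·26.982 + 2.27·28.085 + 8·15.999 = 273.888 g/mol, of which 29.257 g is Ca.
So Ca makes up 29.257/273.888 = 0.1068 of the mass, i.e. 10.68%.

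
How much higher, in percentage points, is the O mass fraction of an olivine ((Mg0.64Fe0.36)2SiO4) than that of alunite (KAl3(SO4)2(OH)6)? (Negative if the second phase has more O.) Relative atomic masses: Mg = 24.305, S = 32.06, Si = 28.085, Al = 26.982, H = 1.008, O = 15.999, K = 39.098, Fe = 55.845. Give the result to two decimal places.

-14.91 percentage points

O in (Mg0.64Fe0.36)2SiO4: molar mass 163.400 g/mol; 4×15.999 = 63.996 g → 39.17 wt%.
O in KAl3(SO4)2(OH)6: molar mass 414.198 g/mol; 14×15.999 = 223.986 g → 54.08 wt%.
Difference = 39.17 − 54.08 = -14.91 percentage points.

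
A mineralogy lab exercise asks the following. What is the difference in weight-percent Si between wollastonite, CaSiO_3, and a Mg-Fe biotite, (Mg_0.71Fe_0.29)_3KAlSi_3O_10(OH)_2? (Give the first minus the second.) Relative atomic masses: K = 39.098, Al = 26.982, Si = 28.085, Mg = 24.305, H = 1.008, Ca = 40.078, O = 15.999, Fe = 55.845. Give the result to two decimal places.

First mineral: 28.085 g Si in 116.160 g formula = 24.18 wt% Si.
Second mineral: 84.255 g Si in 444.694 g formula = 18.95 wt% Si.
24.18% − 18.95% gives a difference of 5.23 percentage points.

5.23 percentage points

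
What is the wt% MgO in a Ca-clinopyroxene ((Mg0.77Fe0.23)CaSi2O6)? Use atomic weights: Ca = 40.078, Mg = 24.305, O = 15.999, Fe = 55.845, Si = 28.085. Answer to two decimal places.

13.87 wt%

M((Mg0.77Fe0.23)CaSi2O6) = 223.801 g/mol; M(MgO) = 40.304 g/mol.
Moles MgO per formula unit = 0.77 Mg ÷ 1 = 0.7700.
MgO fraction = (0.7700 × 40.304) / 223.801 = 31.034/223.801 = 0.1387.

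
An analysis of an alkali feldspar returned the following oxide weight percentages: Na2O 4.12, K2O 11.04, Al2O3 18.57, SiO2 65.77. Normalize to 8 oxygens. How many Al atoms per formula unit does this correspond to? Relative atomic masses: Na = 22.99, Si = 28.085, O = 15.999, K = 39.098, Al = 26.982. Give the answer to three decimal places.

4.12 wt% Na2O ÷ 61.979 g/mol = 0.06647 mol, giving 0.13294 Na and 0.06647 O.
11.04 wt% K2O ÷ 94.195 g/mol = 0.11720 mol, giving 0.23440 K and 0.11720 O.
18.57 wt% Al2O3 ÷ 101.961 g/mol = 0.18213 mol, giving 0.36426 Al and 0.54639 O.
65.77 wt% SiO2 ÷ 60.083 g/mol = 1.09465 mol, giving 1.09465 Si and 2.18930 O.
Oxygen sums to 2.91936; scaling by 8/2.91936 = 2.74033 puts the formula on 8 O.
Al: 0.36426 × 2.74033 = 0.998 atoms per formula unit.

0.998 Al apfu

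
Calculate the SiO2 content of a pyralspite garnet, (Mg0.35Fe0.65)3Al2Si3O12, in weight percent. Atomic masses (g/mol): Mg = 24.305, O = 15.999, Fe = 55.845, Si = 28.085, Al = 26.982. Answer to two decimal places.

38.79 wt%

M((Mg0.35Fe0.65)3Al2Si3O12) = 464.625 g/mol; M(SiO2) = 60.083 g/mol.
Moles SiO2 per formula unit = 3 Si ÷ 1 = 3.0000.
SiO2 fraction = (3.0000 × 60.083) / 464.625 = 180.249/464.625 = 0.3879.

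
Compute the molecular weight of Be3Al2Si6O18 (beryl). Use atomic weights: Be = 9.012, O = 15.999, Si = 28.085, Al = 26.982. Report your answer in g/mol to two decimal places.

537.49 g/mol

Be: 3 × 9.012 = 27.0360
Al: 2 × 26.982 = 53.9640
Si: 6 × 28.085 = 168.5100
O: 18 × 15.999 = 287.9820
Summing the contributions gives the formula mass.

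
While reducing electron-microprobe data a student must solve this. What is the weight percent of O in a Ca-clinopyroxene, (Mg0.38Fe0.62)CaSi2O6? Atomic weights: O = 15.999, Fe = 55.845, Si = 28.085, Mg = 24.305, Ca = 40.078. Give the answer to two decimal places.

40.66 weight percent

Formula mass = 0.38×24.305 + 0.62×55.845 + 1×40.078 + 2×28.085 + 6×15.999 = 236.102 g/mol, of which 95.994 g is O.
So O makes up 95.994/236.102 = 0.4066 of the mass, i.e. 40.66%.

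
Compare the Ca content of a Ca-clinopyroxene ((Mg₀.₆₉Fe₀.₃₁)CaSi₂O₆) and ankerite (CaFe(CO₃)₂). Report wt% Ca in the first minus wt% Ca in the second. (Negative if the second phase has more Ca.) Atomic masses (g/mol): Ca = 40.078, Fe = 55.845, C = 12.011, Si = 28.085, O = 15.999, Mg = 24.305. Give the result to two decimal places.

M((Mg₀.₆₉Fe₀.₃₁)CaSi₂O₆) = 226.324 g/mol, so wt% Ca = 40.078/226.324 × 100 = 17.71%.
M(CaFe(CO₃)₂) = 215.939 g/mol, so wt% Ca = 40.078/215.939 × 100 = 18.56%.
17.71 − 18.56 = -0.85 pp.

-0.85 percentage points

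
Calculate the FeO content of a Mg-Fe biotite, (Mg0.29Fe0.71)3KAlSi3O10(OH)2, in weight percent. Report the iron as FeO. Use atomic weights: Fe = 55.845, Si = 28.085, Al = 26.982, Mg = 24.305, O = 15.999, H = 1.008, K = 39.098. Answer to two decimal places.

Formula mass = 484.434 g/mol.
2.13 Fe → 2.1300 mol FeO per formula unit; M(FeO) = 71.844, so FeO mass = 153.028 g.
153.028/484.434 × 100 = 31.59 wt%.

31.59 wt%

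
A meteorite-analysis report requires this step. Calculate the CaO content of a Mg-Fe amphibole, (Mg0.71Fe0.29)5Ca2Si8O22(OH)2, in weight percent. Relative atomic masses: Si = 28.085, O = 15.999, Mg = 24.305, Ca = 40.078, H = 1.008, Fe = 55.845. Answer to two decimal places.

Formula mass = 858.086 g/mol.
2 Ca → 2.0000 mol CaO per formula unit; M(CaO) = 56.077, so CaO mass = 112.154 g.
112.154/858.086 × 100 = 13.07 wt%.

13.07 wt%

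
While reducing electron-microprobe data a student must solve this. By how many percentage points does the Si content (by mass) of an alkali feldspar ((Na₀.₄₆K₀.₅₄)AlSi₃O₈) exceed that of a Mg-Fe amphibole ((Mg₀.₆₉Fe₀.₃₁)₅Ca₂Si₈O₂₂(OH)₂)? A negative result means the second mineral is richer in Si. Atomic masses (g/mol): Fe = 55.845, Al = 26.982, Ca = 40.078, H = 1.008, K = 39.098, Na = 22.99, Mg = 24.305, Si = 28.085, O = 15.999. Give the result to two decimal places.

5.01 percentage points

First mineral: 84.255 g Si in 270.917 g formula = 31.10 wt% Si.
Second mineral: 224.680 g Si in 861.240 g formula = 26.09 wt% Si.
31.10% − 26.09% gives a difference of 5.01 percentage points.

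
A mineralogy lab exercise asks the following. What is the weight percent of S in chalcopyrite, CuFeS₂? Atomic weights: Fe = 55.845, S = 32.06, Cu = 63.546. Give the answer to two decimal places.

34.94 mass %

Molar mass of CuFeS₂: 1*63.546 + 1*55.845 + 2*32.06 = 183.511 g/mol.
Mass of S per formula unit: 2 × 32.06 = 64.120 g.
Weight fraction S = 64.120 / 183.511 = 0.3494.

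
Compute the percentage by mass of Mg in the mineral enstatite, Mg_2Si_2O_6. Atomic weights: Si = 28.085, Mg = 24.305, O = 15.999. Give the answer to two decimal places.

Formula mass = 2·24.305 + 2·28.085 + 6·15.999 = 200.774 g/mol, of which 48.610 g is Mg.
So Mg makes up 48.610/200.774 = 0.2421 of the mass, i.e. 24.21%.

24.21 wt%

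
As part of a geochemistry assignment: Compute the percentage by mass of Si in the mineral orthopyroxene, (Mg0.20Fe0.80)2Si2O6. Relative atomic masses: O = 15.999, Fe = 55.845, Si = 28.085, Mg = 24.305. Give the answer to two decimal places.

Formula mass = 0.40×24.305 + 1.60×55.845 + 2×28.085 + 6×15.999 = 251.238 g/mol, of which 56.170 g is Si.
So Si makes up 56.170/251.238 = 0.2236 of the mass, i.e. 22.36%.

22.36 wt%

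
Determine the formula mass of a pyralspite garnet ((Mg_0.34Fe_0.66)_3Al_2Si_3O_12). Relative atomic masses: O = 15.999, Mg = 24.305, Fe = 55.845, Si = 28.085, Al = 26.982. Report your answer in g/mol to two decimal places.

465.57 g/mol

The formula mass is the sum 1.02(24.305) + 1.98(55.845) + 2(26.982) + 3(28.085) + 12(15.999).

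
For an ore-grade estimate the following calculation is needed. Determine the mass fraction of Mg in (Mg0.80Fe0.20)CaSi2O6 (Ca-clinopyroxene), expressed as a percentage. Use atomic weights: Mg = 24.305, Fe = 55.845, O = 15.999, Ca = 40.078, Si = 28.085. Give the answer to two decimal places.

8.72 weight percent

M((Mg0.80Fe0.20)CaSi2O6) = 222.855 g/mol.
Mg contributes 0.80 × 24.305 = 19.444 g per mole.
19.444/222.855 = 0.0872 → 8.72%.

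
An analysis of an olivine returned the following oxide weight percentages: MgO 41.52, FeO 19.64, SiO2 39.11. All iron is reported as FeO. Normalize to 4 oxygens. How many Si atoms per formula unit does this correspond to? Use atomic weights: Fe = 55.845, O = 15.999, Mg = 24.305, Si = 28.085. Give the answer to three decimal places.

MgO (M=40.304): mol = 1.03017; Mg = 1.03017, O = 1.03017.
FeO (M=71.844): mol = 0.27337; Fe = 0.27337, O = 0.27337.
SiO2 (M=60.083): mol = 0.65093; Si = 0.65093, O = 1.30186.
ΣO = 2.60540; factor = 4/ΣO = 1.53527.
Si apfu = 0.65093 × 1.53527 = 0.999.

0.999 Si apfu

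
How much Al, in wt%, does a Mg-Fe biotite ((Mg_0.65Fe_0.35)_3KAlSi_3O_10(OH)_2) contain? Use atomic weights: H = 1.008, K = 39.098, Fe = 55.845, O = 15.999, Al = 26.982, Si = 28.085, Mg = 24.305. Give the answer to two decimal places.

5.99 wt%

M((Mg_0.65Fe_0.35)_3KAlSi_3O_10(OH)_2) = 450.371 g/mol.
Al contributes 1 × 26.982 = 26.982 g per mole.
26.982/450.371 = 0.0599 → 5.99%.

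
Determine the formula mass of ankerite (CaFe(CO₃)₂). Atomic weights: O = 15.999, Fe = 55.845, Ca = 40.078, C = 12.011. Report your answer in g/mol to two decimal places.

215.94 g/mol

M = 1*40.078 + 1*55.845 + 2*12.011 + 6*15.999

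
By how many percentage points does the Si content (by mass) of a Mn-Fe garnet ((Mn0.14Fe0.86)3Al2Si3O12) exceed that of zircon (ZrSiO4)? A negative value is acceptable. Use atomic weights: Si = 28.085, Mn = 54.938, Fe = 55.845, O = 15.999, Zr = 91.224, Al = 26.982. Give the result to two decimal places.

1.62 percentage points

Si in (Mn0.14Fe0.86)3Al2Si3O12: molar mass 497.361 g/mol; 3×28.085 = 84.255 g → 16.94 wt%.
Si in ZrSiO4: molar mass 183.305 g/mol; 1×28.085 = 28.085 g → 15.32 wt%.
Difference = 16.94 − 15.32 = 1.62 percentage points.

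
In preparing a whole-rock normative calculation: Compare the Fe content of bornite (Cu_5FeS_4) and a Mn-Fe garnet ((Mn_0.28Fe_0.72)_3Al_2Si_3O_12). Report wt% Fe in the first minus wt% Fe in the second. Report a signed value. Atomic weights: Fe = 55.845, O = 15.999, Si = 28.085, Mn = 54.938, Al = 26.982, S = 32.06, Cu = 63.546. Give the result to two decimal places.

Fe in Cu_5FeS_4: molar mass 501.815 g/mol; 1×55.845 = 55.845 g → 11.13 wt%.
Fe in (Mn_0.28Fe_0.72)_3Al_2Si_3O_12: molar mass 496.980 g/mol; 2.16×55.845 = 120.625 g → 24.27 wt%.
Difference = 11.13 − 24.27 = -13.14 percentage points.

-13.14 percentage points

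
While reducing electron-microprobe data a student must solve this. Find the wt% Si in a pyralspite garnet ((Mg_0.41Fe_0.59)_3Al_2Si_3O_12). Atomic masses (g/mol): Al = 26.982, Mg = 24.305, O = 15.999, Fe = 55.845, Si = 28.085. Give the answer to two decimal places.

18.36 wt%

Molar mass of (Mg_0.41Fe_0.59)_3Al_2Si_3O_12: 1.23·24.305 + 1.77·55.845 + 2·26.982 + 3·28.085 + 12·15.999 = 458.948 g/mol.
Mass of Si per formula unit: 3 × 28.085 = 84.255 g.
Weight fraction Si = 84.255 / 458.948 = 0.1836.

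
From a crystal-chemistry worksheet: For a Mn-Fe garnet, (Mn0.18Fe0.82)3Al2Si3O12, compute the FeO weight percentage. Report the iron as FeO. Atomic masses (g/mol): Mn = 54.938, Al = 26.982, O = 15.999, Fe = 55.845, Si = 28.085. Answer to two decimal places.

35.54 wt%

M((Mn0.18Fe0.82)3Al2Si3O12) = 497.252 g/mol; M(FeO) = 71.844 g/mol.
Moles FeO per formula unit = 2.46 Fe ÷ 1 = 2.4600.
FeO fraction = (2.4600 × 71.844) / 497.252 = 176.736/497.252 = 0.3554.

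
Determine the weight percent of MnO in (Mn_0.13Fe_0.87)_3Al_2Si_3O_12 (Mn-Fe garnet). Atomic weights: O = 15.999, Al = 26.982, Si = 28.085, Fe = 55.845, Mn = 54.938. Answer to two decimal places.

Molar mass of (Mn_0.13Fe_0.87)_3Al_2Si_3O_12 = 0.39*54.938 + 2.61*55.845 + 2*26.982 + 3*28.085 + 12*15.999 = 497.388 g/mol.
Each formula unit contains 0.39 Mn, equivalent to 0.39/1 = 0.3900 mol MnO.
M(MnO) = 1×54.938 + 1×15.999 = 70.937 g/mol.
Mass of MnO per formula unit = 0.3900 × 70.937 = 27.665 g.
MnO wt% = 27.665 / 497.388 × 100 = 5.56%.

5.56 wt%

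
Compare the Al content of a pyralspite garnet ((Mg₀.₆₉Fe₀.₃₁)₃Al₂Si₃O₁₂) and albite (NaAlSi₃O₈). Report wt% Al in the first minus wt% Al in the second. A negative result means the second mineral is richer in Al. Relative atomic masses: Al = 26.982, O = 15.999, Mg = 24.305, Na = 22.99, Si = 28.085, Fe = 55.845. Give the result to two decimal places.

2.19 percentage points

First mineral: 53.964 g Al in 432.454 g formula = 12.48 wt% Al.
Second mineral: 26.982 g Al in 262.219 g formula = 10.29 wt% Al.
12.48% − 10.29% gives a difference of 2.19 percentage points.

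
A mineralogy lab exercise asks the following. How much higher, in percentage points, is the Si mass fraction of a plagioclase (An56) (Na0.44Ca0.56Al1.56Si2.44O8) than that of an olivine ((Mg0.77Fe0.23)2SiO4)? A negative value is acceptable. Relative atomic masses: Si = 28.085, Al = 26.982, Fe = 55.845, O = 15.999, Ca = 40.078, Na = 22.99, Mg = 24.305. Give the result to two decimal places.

M(Na0.44Ca0.56Al1.56Si2.44O8) = 271.171 g/mol, so wt% Si = 68.527/271.171 × 100 = 25.27%.
M((Mg0.77Fe0.23)2SiO4) = 155.199 g/mol, so wt% Si = 28.085/155.199 × 100 = 18.10%.
25.27 − 18.10 = 7.17 pp.

7.17 percentage points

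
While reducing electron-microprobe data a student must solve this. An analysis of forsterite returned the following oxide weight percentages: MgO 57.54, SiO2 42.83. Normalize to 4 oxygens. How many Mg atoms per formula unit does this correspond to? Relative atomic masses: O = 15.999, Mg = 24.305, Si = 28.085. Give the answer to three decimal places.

MgO (M=40.304): mol = 1.42765; Mg = 1.42765, O = 1.42765.
SiO2 (M=60.083): mol = 0.71285; Si = 0.71285, O = 1.42570.
ΣO = 2.85335; factor = 4/ΣO = 1.40186.
Mg apfu = 1.42765 × 1.40186 = 2.001.

2.001 Mg apfu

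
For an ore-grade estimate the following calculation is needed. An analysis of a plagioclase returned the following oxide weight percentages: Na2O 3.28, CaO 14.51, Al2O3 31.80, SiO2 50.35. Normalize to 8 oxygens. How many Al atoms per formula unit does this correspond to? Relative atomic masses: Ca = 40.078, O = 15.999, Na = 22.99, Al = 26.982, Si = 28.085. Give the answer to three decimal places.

1.707 Al apfu

Na2O (M=61.979): mol = 0.05292; Na = 0.10584, O = 0.05292.
CaO (M=56.077): mol = 0.25875; Ca = 0.25875, O = 0.25875.
Al2O3 (M=101.961): mol = 0.31188; Al = 0.62376, O = 0.93564.
SiO2 (M=60.083): mol = 0.83801; Si = 0.83801, O = 1.67602.
ΣO = 2.92333; factor = 8/ΣO = 2.73661.
Al apfu = 0.62376 × 2.73661 = 1.707.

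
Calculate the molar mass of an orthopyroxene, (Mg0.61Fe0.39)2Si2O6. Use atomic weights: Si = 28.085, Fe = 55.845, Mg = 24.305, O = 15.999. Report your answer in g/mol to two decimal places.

The formula mass is the sum 1.22(24.305) + 0.78(55.845) + 2(28.085) + 6(15.999).

225.38 g/mol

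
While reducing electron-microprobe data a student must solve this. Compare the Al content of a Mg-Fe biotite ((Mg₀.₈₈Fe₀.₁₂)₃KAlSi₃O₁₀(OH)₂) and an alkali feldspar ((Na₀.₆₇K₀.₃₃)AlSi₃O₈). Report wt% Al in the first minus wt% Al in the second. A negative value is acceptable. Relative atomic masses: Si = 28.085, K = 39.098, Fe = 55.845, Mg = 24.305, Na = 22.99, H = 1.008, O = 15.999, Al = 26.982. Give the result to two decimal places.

Al in (Mg₀.₈₈Fe₀.₁₂)₃KAlSi₃O₁₀(OH)₂: molar mass 428.608 g/mol; 1×26.982 = 26.982 g → 6.30 wt%.
Al in (Na₀.₆₇K₀.₃₃)AlSi₃O₈: molar mass 267.535 g/mol; 1×26.982 = 26.982 g → 10.09 wt%.
Difference = 6.30 − 10.09 = -3.79 percentage points.

-3.79 percentage points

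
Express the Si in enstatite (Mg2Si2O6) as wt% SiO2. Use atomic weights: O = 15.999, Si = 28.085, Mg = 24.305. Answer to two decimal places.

Formula mass = 200.774 g/mol.
2 Si → 2.0000 mol SiO2 per formula unit; M(SiO2) = 60.083, so SiO2 mass = 120.166 g.
120.166/200.774 × 100 = 59.85 wt%.

59.85 wt%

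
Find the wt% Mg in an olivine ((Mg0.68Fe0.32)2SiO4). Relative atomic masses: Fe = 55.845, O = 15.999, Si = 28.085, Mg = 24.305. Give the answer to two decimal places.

20.55 mass %

Molar mass of (Mg0.68Fe0.32)2SiO4: 1.36*24.305 + 0.64*55.845 + 1*28.085 + 4*15.999 = 160.877 g/mol.
Mass of Mg per formula unit: 1.36 × 24.305 = 33.055 g.
Weight fraction Mg = 33.055 / 160.877 = 0.2055.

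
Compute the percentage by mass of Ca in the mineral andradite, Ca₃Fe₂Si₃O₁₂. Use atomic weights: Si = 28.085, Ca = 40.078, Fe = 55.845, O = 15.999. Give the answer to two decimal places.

23.66 weight percent

M(Ca₃Fe₂Si₃O₁₂) = 508.167 g/mol.
Ca contributes 3 × 40.078 = 120.234 g per mole.
120.234/508.167 = 0.2366 → 23.66%.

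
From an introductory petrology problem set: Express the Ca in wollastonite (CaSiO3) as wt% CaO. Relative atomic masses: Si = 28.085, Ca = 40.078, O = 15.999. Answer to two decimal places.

Molar mass of CaSiO3 = 1×40.078 + 1×28.085 + 3×15.999 = 116.160 g/mol.
Each formula unit contains 1 Ca, equivalent to 1/1 = 1.0000 mol CaO.
M(CaO) = 1×40.078 + 1×15.999 = 56.077 g/mol.
Mass of CaO per formula unit = 1.0000 × 56.077 = 56.077 g.
CaO wt% = 56.077 / 116.160 × 100 = 48.28%.

48.28 wt%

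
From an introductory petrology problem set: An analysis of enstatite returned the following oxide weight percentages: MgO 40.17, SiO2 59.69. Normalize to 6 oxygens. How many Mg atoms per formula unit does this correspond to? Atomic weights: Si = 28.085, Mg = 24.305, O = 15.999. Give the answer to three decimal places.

2.004 Mg apfu

MgO (M=40.304): mol = 0.99668; Mg = 0.99668, O = 0.99668.
SiO2 (M=60.083): mol = 0.99346; Si = 0.99346, O = 1.98692.
ΣO = 2.98360; factor = 6/ΣO = 2.01099.
Mg apfu = 0.99668 × 2.01099 = 2.004.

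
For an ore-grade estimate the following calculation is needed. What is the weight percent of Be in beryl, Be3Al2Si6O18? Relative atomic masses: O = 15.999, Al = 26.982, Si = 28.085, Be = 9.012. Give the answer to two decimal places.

5.03 mass %

M(Be3Al2Si6O18) = 537.492 g/mol.
Be contributes 3 × 9.012 = 27.036 g per mole.
27.036/537.492 = 0.0503 → 5.03%.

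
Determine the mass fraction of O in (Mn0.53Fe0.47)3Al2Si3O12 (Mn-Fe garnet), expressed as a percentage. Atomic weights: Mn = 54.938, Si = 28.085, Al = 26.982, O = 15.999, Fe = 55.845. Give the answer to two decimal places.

38.68 weight percent

Formula mass = 1.59×54.938 + 1.41×55.845 + 2×26.982 + 3×28.085 + 12×15.999 = 496.300 g/mol, of which 191.988 g is O.
So O makes up 191.988/496.300 = 0.3868 of the mass, i.e. 38.68%.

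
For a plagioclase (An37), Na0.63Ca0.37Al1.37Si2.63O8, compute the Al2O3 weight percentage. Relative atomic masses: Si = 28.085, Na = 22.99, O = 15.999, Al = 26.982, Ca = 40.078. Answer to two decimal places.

26.05 wt%

Formula mass = 268.133 g/mol.
1.37 Al → 0.6850 mol Al2O3 per formula unit; M(Al2O3) = 101.961, so Al2O3 mass = 69.843 g.
69.843/268.133 × 100 = 26.05 wt%.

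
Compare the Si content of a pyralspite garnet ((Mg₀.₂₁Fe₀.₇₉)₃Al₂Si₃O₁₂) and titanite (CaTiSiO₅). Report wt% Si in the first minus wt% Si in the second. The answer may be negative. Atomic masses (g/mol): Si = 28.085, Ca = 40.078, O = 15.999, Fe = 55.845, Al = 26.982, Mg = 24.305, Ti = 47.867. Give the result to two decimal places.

First mineral: 84.255 g Si in 477.872 g formula = 17.63 wt% Si.
Second mineral: 28.085 g Si in 196.025 g formula = 14.33 wt% Si.
17.63% − 14.33% gives a difference of 3.30 percentage points.

3.30 percentage points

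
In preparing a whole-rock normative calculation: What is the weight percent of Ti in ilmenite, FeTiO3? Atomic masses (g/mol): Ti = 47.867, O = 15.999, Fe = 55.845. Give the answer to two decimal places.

M(FeTiO3) = 151.709 g/mol.
Ti contributes 1 × 47.867 = 47.867 g per mole.
47.867/151.709 = 0.3155 → 31.55%.

31.55 weight percent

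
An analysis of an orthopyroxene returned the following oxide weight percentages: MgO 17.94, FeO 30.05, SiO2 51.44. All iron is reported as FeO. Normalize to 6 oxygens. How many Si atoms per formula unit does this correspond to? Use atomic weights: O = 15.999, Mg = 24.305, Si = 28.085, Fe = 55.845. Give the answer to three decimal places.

17.94 wt% MgO ÷ 40.304 g/mol = 0.44512 mol, giving 0.44512 Mg and 0.44512 O.
30.05 wt% FeO ÷ 71.844 g/mol = 0.41827 mol, giving 0.41827 Fe and 0.41827 O.
51.44 wt% SiO2 ÷ 60.083 g/mol = 0.85615 mol, giving 0.85615 Si and 1.71230 O.
Oxygen sums to 2.57569; scaling by 6/2.57569 = 2.32947 puts the formula on 6 O.
Si: 0.85615 × 2.32947 = 1.994 atoms per formula unit.

1.994 Si apfu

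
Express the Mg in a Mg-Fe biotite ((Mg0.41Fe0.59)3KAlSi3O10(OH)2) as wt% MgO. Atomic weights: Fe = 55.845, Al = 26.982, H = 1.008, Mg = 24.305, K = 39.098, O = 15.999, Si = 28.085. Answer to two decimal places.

Molar mass of (Mg0.41Fe0.59)3KAlSi3O10(OH)2 = 1.23×24.305 + 1.77×55.845 + 1×39.098 + 1×26.982 + 3×28.085 + 12×15.999 + 2×1.008 = 473.080 g/mol.
Each formula unit contains 1.23 Mg, equivalent to 1.23/1 = 1.2300 mol MgO.
M(MgO) = 1×24.305 + 1×15.999 = 40.304 g/mol.
Mass of MgO per formula unit = 1.2300 × 40.304 = 49.574 g.
MgO wt% = 49.574 / 473.080 × 100 = 10.48%.

10.48 wt%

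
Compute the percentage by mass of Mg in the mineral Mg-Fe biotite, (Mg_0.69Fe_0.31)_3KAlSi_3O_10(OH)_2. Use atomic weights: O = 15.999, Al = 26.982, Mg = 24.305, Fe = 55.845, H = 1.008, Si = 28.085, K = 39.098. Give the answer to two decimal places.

11.27 wt%

Formula mass = 2.07×24.305 + 0.93×55.845 + 1×39.098 + 1×26.982 + 3×28.085 + 12×15.999 + 2×1.008 = 446.586 g/mol, of which 50.311 g is Mg.
So Mg makes up 50.311/446.586 = 0.1127 of the mass, i.e. 11.27%.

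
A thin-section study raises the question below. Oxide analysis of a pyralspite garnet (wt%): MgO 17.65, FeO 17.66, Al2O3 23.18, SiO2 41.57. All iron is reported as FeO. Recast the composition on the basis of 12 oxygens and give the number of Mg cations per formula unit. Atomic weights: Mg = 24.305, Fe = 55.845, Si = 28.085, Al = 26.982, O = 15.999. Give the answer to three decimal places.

1.911 Mg apfu

17.65 wt% MgO ÷ 40.304 g/mol = 0.43792 mol, giving 0.43792 Mg and 0.43792 O.
17.66 wt% FeO ÷ 71.844 g/mol = 0.24581 mol, giving 0.24581 Fe and 0.24581 O.
23.18 wt% Al2O3 ÷ 101.961 g/mol = 0.22734 mol, giving 0.45468 Al and 0.68202 O.
41.57 wt% SiO2 ÷ 60.083 g/mol = 0.69188 mol, giving 0.69188 Si and 1.38376 O.
Oxygen sums to 2.74951; scaling by 12/2.74951 = 4.36441 puts the formula on 12 O.
Mg: 0.43792 × 4.36441 = 1.911 atoms per formula unit.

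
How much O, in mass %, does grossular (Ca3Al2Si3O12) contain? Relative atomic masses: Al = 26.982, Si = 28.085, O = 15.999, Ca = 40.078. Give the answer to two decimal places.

Molar mass of Ca3Al2Si3O12: 3*40.078 + 2*26.982 + 3*28.085 + 12*15.999 = 450.441 g/mol.
Mass of O per formula unit: 12 × 15.999 = 191.988 g.
Weight fraction O = 191.988 / 450.441 = 0.4262.

42.62 mass %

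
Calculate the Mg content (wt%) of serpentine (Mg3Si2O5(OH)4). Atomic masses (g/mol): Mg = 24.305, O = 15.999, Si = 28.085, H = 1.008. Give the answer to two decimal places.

26.31 wt%

Molar mass of Mg3Si2O5(OH)4: 3·24.305 + 2·28.085 + 9·15.999 + 4·1.008 = 277.108 g/mol.
Mass of Mg per formula unit: 3 × 24.305 = 72.915 g.
Weight fraction Mg = 72.915 / 277.108 = 0.2631.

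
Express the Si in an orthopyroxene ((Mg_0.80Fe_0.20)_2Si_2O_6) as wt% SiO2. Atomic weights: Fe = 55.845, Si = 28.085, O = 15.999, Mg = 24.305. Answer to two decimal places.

56.31 wt%

Molar mass of (Mg_0.80Fe_0.20)_2Si_2O_6 = 1.60·24.305 + 0.40·55.845 + 2·28.085 + 6·15.999 = 213.390 g/mol.
Each formula unit contains 2 Si, equivalent to 2/1 = 2.0000 mol SiO2.
M(SiO2) = 1×28.085 + 2×15.999 = 60.083 g/mol.
Mass of SiO2 per formula unit = 2.0000 × 60.083 = 120.166 g.
SiO2 wt% = 120.166 / 213.390 × 100 = 56.31%.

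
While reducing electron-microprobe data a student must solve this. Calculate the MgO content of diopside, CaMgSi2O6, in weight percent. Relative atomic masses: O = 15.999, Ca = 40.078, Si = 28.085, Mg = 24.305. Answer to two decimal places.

Formula mass = 216.547 g/mol.
1 Mg → 1.0000 mol MgO per formula unit; M(MgO) = 40.304, so MgO mass = 40.304 g.
40.304/216.547 × 100 = 18.61 wt%.

18.61 wt%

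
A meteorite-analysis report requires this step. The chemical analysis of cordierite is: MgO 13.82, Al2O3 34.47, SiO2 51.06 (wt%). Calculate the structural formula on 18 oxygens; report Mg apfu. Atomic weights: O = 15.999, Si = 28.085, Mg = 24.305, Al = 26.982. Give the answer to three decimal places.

MgO (M=40.304): mol = 0.34289; Mg = 0.34289, O = 0.34289.
Al2O3 (M=101.961): mol = 0.33807; Al = 0.67614, O = 1.01421.
SiO2 (M=60.083): mol = 0.84982; Si = 0.84982, O = 1.69964.
ΣO = 3.05674; factor = 18/ΣO = 5.88863.
Mg apfu = 0.34289 × 5.88863 = 2.019.

2.019 Mg apfu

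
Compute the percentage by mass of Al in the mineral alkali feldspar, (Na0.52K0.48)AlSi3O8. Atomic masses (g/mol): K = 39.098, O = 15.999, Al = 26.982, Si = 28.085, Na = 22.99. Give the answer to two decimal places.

10.00 weight percent

Formula mass = 0.52*22.99 + 0.48*39.098 + 1*26.982 + 3*28.085 + 8*15.999 = 269.951 g/mol, of which 26.982 g is Al.
So Al makes up 26.982/269.951 = 0.1000 of the mass, i.e. 10.00%.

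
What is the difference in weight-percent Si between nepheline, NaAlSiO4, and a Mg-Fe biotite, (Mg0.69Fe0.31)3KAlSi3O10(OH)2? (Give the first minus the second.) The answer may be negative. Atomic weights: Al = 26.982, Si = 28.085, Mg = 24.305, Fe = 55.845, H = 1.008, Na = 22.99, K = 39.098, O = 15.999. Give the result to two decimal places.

0.90 percentage points

M(NaAlSiO4) = 142.053 g/mol, so wt% Si = 28.085/142.053 × 100 = 19.77%.
M((Mg0.69Fe0.31)3KAlSi3O10(OH)2) = 446.586 g/mol, so wt% Si = 84.255/446.586 × 100 = 18.87%.
19.77 − 18.87 = 0.90 pp.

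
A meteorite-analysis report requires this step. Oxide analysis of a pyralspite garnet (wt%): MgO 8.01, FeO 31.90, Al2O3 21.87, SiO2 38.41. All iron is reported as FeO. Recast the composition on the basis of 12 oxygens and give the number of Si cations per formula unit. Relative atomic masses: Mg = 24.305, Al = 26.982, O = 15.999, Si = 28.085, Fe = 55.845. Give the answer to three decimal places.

8.01 wt% MgO ÷ 40.304 g/mol = 0.19874 mol, giving 0.19874 Mg and 0.19874 O.
31.90 wt% FeO ÷ 71.844 g/mol = 0.44402 mol, giving 0.44402 Fe and 0.44402 O.
21.87 wt% Al2O3 ÷ 101.961 g/mol = 0.21449 mol, giving 0.42898 Al and 0.64347 O.
38.41 wt% SiO2 ÷ 60.083 g/mol = 0.63928 mol, giving 0.63928 Si and 1.27856 O.
Oxygen sums to 2.56479; scaling by 12/2.56479 = 4.67875 puts the formula on 12 O.
Si: 0.63928 × 4.67875 = 2.991 atoms per formula unit.

2.991 Si apfu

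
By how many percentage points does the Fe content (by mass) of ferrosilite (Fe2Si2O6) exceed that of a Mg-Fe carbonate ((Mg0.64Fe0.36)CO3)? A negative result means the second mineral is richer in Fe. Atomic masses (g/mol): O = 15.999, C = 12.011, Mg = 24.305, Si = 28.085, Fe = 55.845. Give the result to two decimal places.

21.32 percentage points

First mineral: 111.690 g Fe in 263.854 g formula = 42.33 wt% Fe.
Second mineral: 20.104 g Fe in 95.667 g formula = 21.01 wt% Fe.
42.33% − 21.01% gives a difference of 21.32 percentage points.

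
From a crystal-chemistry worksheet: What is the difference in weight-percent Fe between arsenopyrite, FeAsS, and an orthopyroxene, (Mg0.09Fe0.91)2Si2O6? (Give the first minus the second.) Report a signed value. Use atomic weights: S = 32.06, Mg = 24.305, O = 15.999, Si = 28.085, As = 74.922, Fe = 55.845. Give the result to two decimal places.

First mineral: 55.845 g Fe in 162.827 g formula = 34.30 wt% Fe.
Second mineral: 101.638 g Fe in 258.177 g formula = 39.37 wt% Fe.
34.30% − 39.37% gives a difference of -5.07 percentage points.

-5.07 percentage points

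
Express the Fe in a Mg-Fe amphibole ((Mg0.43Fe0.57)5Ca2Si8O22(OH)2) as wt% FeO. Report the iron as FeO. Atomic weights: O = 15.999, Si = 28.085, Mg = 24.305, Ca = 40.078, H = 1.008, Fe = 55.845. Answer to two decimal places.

22.69 wt%

Formula mass = 902.242 g/mol.
2.85 Fe → 2.8500 mol FeO per formula unit; M(FeO) = 71.844, so FeO mass = 204.755 g.
204.755/902.242 × 100 = 22.69 wt%.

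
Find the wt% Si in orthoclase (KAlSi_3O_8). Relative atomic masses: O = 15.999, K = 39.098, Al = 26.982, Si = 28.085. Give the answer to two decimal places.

30.27 wt%

Formula mass = 1*39.098 + 1*26.982 + 3*28.085 + 8*15.999 = 278.327 g/mol, of which 84.255 g is Si.
So Si makes up 84.255/278.327 = 0.3027 of the mass, i.e. 30.27%.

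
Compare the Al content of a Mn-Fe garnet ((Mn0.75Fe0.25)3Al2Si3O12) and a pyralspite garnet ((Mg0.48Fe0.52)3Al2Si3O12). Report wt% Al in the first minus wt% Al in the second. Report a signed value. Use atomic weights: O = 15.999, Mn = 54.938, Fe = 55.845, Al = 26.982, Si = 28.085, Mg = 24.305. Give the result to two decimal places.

-1.04 percentage points

Al in (Mn0.75Fe0.25)3Al2Si3O12: molar mass 495.701 g/mol; 2×26.982 = 53.964 g → 10.89 wt%.
Al in (Mg0.48Fe0.52)3Al2Si3O12: molar mass 452.324 g/mol; 2×26.982 = 53.964 g → 11.93 wt%.
Difference = 10.89 − 11.93 = -1.04 percentage points.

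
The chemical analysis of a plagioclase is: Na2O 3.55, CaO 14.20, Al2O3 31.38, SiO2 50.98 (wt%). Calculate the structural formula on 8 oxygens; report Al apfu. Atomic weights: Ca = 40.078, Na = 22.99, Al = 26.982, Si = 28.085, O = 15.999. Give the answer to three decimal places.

Na2O: 3.55/61.979 = 0.05728 mol → 0.11456 mol Na, 0.05728 mol O.
CaO: 14.20/56.077 = 0.25322 mol → 0.25322 mol Ca, 0.25322 mol O.
Al2O3: 31.38/101.961 = 0.30776 mol → 0.61552 mol Al, 0.92328 mol O.
SiO2: 50.98/60.083 = 0.84849 mol → 0.84849 mol Si, 1.69698 mol O.
Total oxygen = 2.93076 mol. Normalization factor = 8/2.93076 = 2.72967.
Al per 8 O = 0.61552 × 2.72967 = 1.680.

1.680 Al apfu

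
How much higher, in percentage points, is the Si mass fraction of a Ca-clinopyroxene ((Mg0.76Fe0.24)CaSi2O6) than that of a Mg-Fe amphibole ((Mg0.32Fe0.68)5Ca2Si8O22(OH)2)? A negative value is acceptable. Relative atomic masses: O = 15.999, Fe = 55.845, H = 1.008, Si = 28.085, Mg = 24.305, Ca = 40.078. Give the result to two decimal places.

M((Mg0.76Fe0.24)CaSi2O6) = 224.117 g/mol, so wt% Si = 56.170/224.117 × 100 = 25.06%.
M((Mg0.32Fe0.68)5Ca2Si8O22(OH)2) = 919.589 g/mol, so wt% Si = 224.680/919.589 × 100 = 24.43%.
25.06 − 24.43 = 0.63 pp.

0.63 percentage points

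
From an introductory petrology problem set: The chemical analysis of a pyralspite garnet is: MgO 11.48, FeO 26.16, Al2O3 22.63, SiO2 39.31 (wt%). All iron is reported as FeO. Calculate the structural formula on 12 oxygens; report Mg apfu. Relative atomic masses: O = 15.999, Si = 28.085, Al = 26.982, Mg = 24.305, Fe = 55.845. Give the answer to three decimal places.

MgO: 11.48/40.304 = 0.28484 mol → 0.28484 mol Mg, 0.28484 mol O.
FeO: 26.16/71.844 = 0.36412 mol → 0.36412 mol Fe, 0.36412 mol O.
Al2O3: 22.63/101.961 = 0.22195 mol → 0.44390 mol Al, 0.66585 mol O.
SiO2: 39.31/60.083 = 0.65426 mol → 0.65426 mol Si, 1.30852 mol O.
Total oxygen = 2.62333 mol. Normalization factor = 12/2.62333 = 4.57434.
Mg per 12 O = 0.28484 × 4.57434 = 1.303.

1.303 Mg apfu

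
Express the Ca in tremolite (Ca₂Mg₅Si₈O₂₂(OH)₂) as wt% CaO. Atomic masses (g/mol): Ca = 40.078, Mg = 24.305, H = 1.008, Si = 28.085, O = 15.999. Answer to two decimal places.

Molar mass of Ca₂Mg₅Si₈O₂₂(OH)₂ = 2*40.078 + 5*24.305 + 8*28.085 + 24*15.999 + 2*1.008 = 812.353 g/mol.
Each formula unit contains 2 Ca, equivalent to 2/1 = 2.0000 mol CaO.
M(CaO) = 1×40.078 + 1×15.999 = 56.077 g/mol.
Mass of CaO per formula unit = 2.0000 × 56.077 = 112.154 g.
CaO wt% = 112.154 / 812.353 × 100 = 13.81%.

13.81 wt%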